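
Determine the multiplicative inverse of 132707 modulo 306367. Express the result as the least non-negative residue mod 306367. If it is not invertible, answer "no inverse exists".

181151

Extended Euclidean algorithm:
306367 = 2·132707 + 40953
132707 = 3·40953 + 9848
40953 = 4·9848 + 1561
9848 = 6·1561 + 482
1561 = 3·482 + 115
482 = 4·115 + 22
115 = 5·22 + 5
22 = 4·5 + 2
5 = 2·2 + 1
2 = 2·1 + 0
gcd = 1, so the inverse exists. Back-substitute:
1 = 5 − 2·2
1 = −2·22 + 9·5
1 = 9·115 − 47·22
1 = −47·482 + 197·115
1 = 197·1561 − 638·482
1 = −638·9848 + 4025·1561
1 = 4025·40953 − 16738·9848
1 = −16738·132707 + 54239·40953
1 = 54239·306367 − 125216·132707
Thus 132707·(-125216) ≡ 1 (mod 306367); reducing, -125216 mod 306367 = 181151.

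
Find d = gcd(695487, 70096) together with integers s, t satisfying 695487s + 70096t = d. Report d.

Apply Euclid's algorithm to 695487 and 70096:
695487 = 9*70096 + 64623
70096 = 1*64623 + 5473
64623 = 11*5473 + 4420
5473 = 1*4420 + 1053
4420 = 4*1053 + 208
1053 = 5*208 + 13
208 = 16*13 + 0
gcd(695487, 70096) = 13.
Back-substituting:
13 = 1053 − 5·208
13 = −5·4420 + 21·1053
13 = 21·5473 − 26·4420
13 = −26·64623 + 307·5473
13 = 307·70096 − 333·64623
13 = −333·695487 + 3304·70096
So 13 = (-333)·695487 + (3304)·70096.

13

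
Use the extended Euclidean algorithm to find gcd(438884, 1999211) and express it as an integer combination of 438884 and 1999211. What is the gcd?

Euclidean algorithm:
1999211 = 4*438884 + 243675
438884 = 1*243675 + 195209
243675 = 1*195209 + 48466
195209 = 4*48466 + 1345
48466 = 36*1345 + 46
1345 = 29*46 + 11
46 = 4*11 + 2
11 = 5*2 + 1
2 = 2*1 + 0
gcd(438884, 1999211) = 1.
Back-substituting:
1 = 11 − 5·2
1 = −5·46 + 21·11
1 = 21·1345 − 614·46
1 = −614·48466 + 22125·1345
1 = 22125·195209 − 89114·48466
1 = −89114·243675 + 111239·195209
1 = 111239·438884 − 200353·243675
1 = −200353·1999211 + 912651·438884
So 1 = (-200353)·1999211 + (912651)·438884.

1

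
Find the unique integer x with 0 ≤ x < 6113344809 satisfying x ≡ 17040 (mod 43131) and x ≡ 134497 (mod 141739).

Write x = 17040 + 43131·k. Then 43131·k ≡ 134497 − 17040 ≡ 117457 (mod 141739).
Need 43131⁻¹ mod 141739. Extended Euclid on (141739, 43131):
141739 = 3·43131 + 12346
43131 = 3·12346 + 6093
12346 = 2·6093 + 160
6093 = 38·160 + 13
160 = 12·13 + 4
13 = 3·4 + 1
4 = 4·1 + 0
Back-substitute:
1 = 13 − 3·4
1 = −3·160 + 37·13
1 = 37·6093 − 1409·160
1 = −1409·12346 + 2855·6093
1 = 2855·43131 − 9974·12346
1 = −9974·141739 + 32777·43131
43131⁻¹ ≡ 32777 (mod 141739), so k ≡ 32777·117457 ≡ 115110 (mod 141739).
x = 17040 + 43131·115110 = 4964826450.

4964826450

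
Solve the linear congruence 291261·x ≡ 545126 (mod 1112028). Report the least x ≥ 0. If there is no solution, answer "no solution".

gcd(291261, 1112028):
1112028 = 3×291261 + 238245
291261 = 1×238245 + 53016
238245 = 4×53016 + 26181
53016 = 2×26181 + 654
26181 = 40×654 + 21
654 = 31×21 + 3
21 = 7×3 + 0
gcd = 3, but 3 ∤ 545126, so the congruence has no solution.

no solution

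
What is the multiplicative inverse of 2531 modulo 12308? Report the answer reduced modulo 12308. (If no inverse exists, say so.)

gcd(12308, 2531) by repeated division:
12308 = 4×2531 + 2184
2531 = 1×2184 + 347
2184 = 6×347 + 102
347 = 3×102 + 41
102 = 2×41 + 20
41 = 2×20 + 1
20 = 20×1 + 0
Since gcd(2531, 12308) = 1, back-substitute to write 1 as a combination:
1 = 41 − 2·20
1 = −2·102 + 5·41
1 = 5·347 − 17·102
1 = −17·2184 + 107·347
1 = 107·2531 − 124·2184
1 = −124·12308 + 603·2531
So 2531·603 ≡ 1 (mod 12308).

603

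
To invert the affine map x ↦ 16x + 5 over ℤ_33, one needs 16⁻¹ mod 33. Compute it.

gcd(33, 16) by repeated division:
33 = 2*16 + 1
16 = 16*1 + 0
Since gcd(16, 33) = 1, back-substitute to write 1 as a combination:
1 = 33 − 2·16
So 16·(-2) ≡ 1 (mod 33), and -2 ≡ 31 (mod 33).

31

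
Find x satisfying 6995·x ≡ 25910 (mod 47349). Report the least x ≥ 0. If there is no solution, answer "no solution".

First find gcd(6995, 47349):
47349 = 6·6995 + 5379
6995 = 1·5379 + 1616
5379 = 3·1616 + 531
1616 = 3·531 + 23
531 = 23·23 + 2
23 = 11·2 + 1
2 = 2·1 + 0
gcd = 1, so a unique solution mod 47349 exists.
Back-substitute for the Bézout coefficients:
1 = 23 − 11·2
1 = −11·531 + 254·23
1 = 254·1616 − 773·531
1 = −773·5379 + 2573·1616
1 = 2573·6995 − 3346·5379
1 = −3346·47349 + 22649·6995
So 6995·(22649) ≡ 1 (mod 47349), giving 6995⁻¹ ≡ 22649.
x ≡ 6995⁻¹·25910 ≡ 22649·25910 ≡ 39433 (mod 47349).

39433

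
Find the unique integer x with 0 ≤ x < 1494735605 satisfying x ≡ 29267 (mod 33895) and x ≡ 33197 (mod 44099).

353045692

Write x = 29267 + 33895·k. Then 33895·k ≡ 33197 − 29267 ≡ 3930 (mod 44099).
Need 33895⁻¹ mod 44099. Extended Euclid on (44099, 33895):
44099 = 1*33895 + 10204
33895 = 3*10204 + 3283
10204 = 3*3283 + 355
3283 = 9*355 + 88
355 = 4*88 + 3
88 = 29*3 + 1
3 = 3*1 + 0
Back-substitute:
1 = 88 − 29·3
1 = −29·355 + 117·88
1 = 117·3283 − 1082·355
1 = −1082·10204 + 3363·3283
1 = 3363·33895 − 11171·10204
1 = −11171·44099 + 14534·33895
33895⁻¹ ≡ 14534 (mod 44099), so k ≡ 14534·3930 ≡ 10415 (mod 44099).
x = 29267 + 33895·10415 = 353045692.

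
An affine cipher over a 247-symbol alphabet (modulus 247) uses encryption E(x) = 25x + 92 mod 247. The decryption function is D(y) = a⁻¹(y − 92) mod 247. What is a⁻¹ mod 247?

Extended Euclidean algorithm:
247 = 9·25 + 22
25 = 1·22 + 3
22 = 7·3 + 1
3 = 3·1 + 0
Since gcd(25, 247) = 1, back-substitute to write 1 as a combination:
1 = 22 − 7·3
1 = −7·25 + 8·22
1 = 8·247 − 79·25
So 25·(-79) ≡ 1 (mod 247), and -79 ≡ 168 (mod 247).

168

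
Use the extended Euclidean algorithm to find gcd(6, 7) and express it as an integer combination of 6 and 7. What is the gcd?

1

Euclidean algorithm:
7 = 1*6 + 1
6 = 6*1 + 0
gcd(6, 7) = 1.
Express as a combination:
1 = 7 − 6
So 1 = (1)·7 + (-1)·6.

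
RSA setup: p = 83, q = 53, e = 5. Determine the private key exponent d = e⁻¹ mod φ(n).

φ(n) = (p−1)(q−1) = 82·52 = 4264.
Need d with 5·d ≡ 1 (mod 4264). Apply the extended Euclidean algorithm:
4264 = 852*5 + 4
5 = 1*4 + 1
4 = 4*1 + 0
Back-substitute:
1 = 5 − 4
1 = −4264 + 853·5
So 5·853 ≡ 1 (mod 4264), hence d = 853.

853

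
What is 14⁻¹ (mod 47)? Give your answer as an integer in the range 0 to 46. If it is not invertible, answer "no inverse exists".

Run Euclid on (47, 14):
47 = 3×14 + 5
14 = 2×5 + 4
5 = 1×4 + 1
4 = 4×1 + 0
Since gcd(14, 47) = 1, back-substitute to write 1 as a combination:
1 = 5 − 4
1 = −14 + 3·5
1 = 3·47 − 10·14
Thus 14·(-10) ≡ 1 (mod 47); reducing, -10 mod 47 = 37.

37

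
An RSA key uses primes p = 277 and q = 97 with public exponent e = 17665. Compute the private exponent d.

8833

φ(n) = (p−1)(q−1) = 276·96 = 26496.
Need d with 17665·d ≡ 1 (mod 26496). Apply the extended Euclidean algorithm:
26496 = 1*17665 + 8831
17665 = 2*8831 + 3
8831 = 2943*3 + 2
3 = 1*2 + 1
2 = 2*1 + 0
Back-substitute:
1 = 3 − 2
1 = −8831 + 2944·3
1 = 2944·17665 − 5889·8831
1 = −5889·26496 + 8833·17665
So 17665·8833 ≡ 1 (mod 26496), hence d = 8833.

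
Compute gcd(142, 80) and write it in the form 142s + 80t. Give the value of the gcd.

Apply Euclid's algorithm to 142 and 80:
142 = 1*80 + 62
80 = 1*62 + 18
62 = 3*18 + 8
18 = 2*8 + 2
8 = 4*2 + 0
gcd(142, 80) = 2.
Working backward:
2 = 18 − 2·8
2 = −2·62 + 7·18
2 = 7·80 − 9·62
2 = −9·142 + 16·80
So 2 = (-9)·142 + (16)·80.

2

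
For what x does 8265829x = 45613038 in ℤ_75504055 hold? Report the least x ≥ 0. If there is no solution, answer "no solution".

gcd(8265829, 75504055):
75504055 = 9·8265829 + 1111594
8265829 = 7·1111594 + 484671
1111594 = 2·484671 + 142252
484671 = 3·142252 + 57915
142252 = 2·57915 + 26422
57915 = 2·26422 + 5071
26422 = 5·5071 + 1067
5071 = 4·1067 + 803
1067 = 1·803 + 264
803 = 3·264 + 11
264 = 24·11 + 0
gcd = 11, but 11 ∤ 45613038, so the congruence has no solution.

no solution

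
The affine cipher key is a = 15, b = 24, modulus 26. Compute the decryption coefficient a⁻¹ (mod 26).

Apply the Euclidean algorithm to 26 and 15:
26 = 1×15 + 11
15 = 1×11 + 4
11 = 2×4 + 3
4 = 1×3 + 1
3 = 3×1 + 0
The gcd is 1. Working backward:
1 = 4 − 3
1 = −11 + 3·4
1 = 3·15 − 4·11
1 = −4·26 + 7·15
So 15·7 ≡ 1 (mod 26).

7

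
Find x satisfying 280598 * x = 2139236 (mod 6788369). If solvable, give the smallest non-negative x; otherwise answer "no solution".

First find gcd(280598, 6788369):
6788369 = 24·280598 + 54017
280598 = 5·54017 + 10513
54017 = 5·10513 + 1452
10513 = 7·1452 + 349
1452 = 4·349 + 56
349 = 6·56 + 13
56 = 4·13 + 4
13 = 3·4 + 1
4 = 4·1 + 0
gcd = 1, so a unique solution mod 6788369 exists.
Back-substitute for the Bézout coefficients:
1 = 13 − 3·4
1 = −3·56 + 13·13
1 = 13·349 − 81·56
1 = −81·1452 + 337·349
1 = 337·10513 − 2440·1452
1 = −2440·54017 + 12537·10513
1 = 12537·280598 − 65125·54017
1 = −65125·6788369 + 1575537·280598
So 280598·(1575537) ≡ 1 (mod 6788369), giving 280598⁻¹ ≡ 1575537.
x ≡ 280598⁻¹·2139236 ≡ 1575537·2139236 ≡ 6684494 (mod 6788369).

6684494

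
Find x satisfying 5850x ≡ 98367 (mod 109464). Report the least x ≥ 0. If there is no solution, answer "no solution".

no solution

gcd(5850, 109464):
109464 = 18·5850 + 4164
5850 = 1·4164 + 1686
4164 = 2·1686 + 792
1686 = 2·792 + 102
792 = 7·102 + 78
102 = 1·78 + 24
78 = 3·24 + 6
24 = 4·6 + 0
gcd = 6, but 6 ∤ 98367, so the congruence has no solution.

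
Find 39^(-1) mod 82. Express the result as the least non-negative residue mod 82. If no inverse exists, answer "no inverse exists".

61

Apply the Euclidean algorithm to 82 and 39:
82 = 2×39 + 4
39 = 9×4 + 3
4 = 1×3 + 1
3 = 3×1 + 0
The gcd is 1. Working backward:
1 = 4 − 3
1 = −39 + 10·4
1 = 10·82 − 21·39
So 39·(-21) ≡ 1 (mod 82), and -21 ≡ 61 (mod 82).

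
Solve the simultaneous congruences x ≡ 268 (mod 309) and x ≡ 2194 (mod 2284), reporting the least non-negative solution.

Write x = 268 + 309·k. Then 309·k ≡ 2194 − 268 ≡ 1926 (mod 2284).
Need 309⁻¹ mod 2284. Extended Euclid on (2284, 309):
2284 = 7*309 + 121
309 = 2*121 + 67
121 = 1*67 + 54
67 = 1*54 + 13
54 = 4*13 + 2
13 = 6*2 + 1
2 = 2*1 + 0
Back-substitute:
1 = 13 − 6·2
1 = −6·54 + 25·13
1 = 25·67 − 31·54
1 = −31·121 + 56·67
1 = 56·309 − 143·121
1 = −143·2284 + 1057·309
309⁻¹ ≡ 1057 (mod 2284), so k ≡ 1057·1926 ≡ 738 (mod 2284).
x = 268 + 309·738 = 228310.

228310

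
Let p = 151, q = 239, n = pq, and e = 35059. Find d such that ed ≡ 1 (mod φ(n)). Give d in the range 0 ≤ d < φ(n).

6739

φ(n) = (p−1)(q−1) = 150·238 = 35700.
Need d with 35059·d ≡ 1 (mod 35700). Apply the extended Euclidean algorithm:
35700 = 1×35059 + 641
35059 = 54×641 + 445
641 = 1×445 + 196
445 = 2×196 + 53
196 = 3×53 + 37
53 = 1×37 + 16
37 = 2×16 + 5
16 = 3×5 + 1
5 = 5×1 + 0
Back-substitute:
1 = 16 − 3·5
1 = −3·37 + 7·16
1 = 7·53 − 10·37
1 = −10·196 + 37·53
1 = 37·445 − 84·196
1 = −84·641 + 121·445
1 = 121·35059 − 6618·641
1 = −6618·35700 + 6739·35059
So 35059·6739 ≡ 1 (mod 35700), hence d = 6739.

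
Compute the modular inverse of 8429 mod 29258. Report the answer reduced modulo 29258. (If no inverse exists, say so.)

28477

gcd(29258, 8429) by repeated division:
29258 = 3*8429 + 3971
8429 = 2*3971 + 487
3971 = 8*487 + 75
487 = 6*75 + 37
75 = 2*37 + 1
37 = 37*1 + 0
The gcd is 1. Working backward:
1 = 75 − 2·37
1 = −2·487 + 13·75
1 = 13·3971 − 106·487
1 = −106·8429 + 225·3971
1 = 225·29258 − 781·8429
Hence 8429⁻¹ ≡ -781 ≡ 28477 (mod 29258).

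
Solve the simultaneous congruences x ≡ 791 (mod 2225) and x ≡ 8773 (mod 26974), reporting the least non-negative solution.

Write x = 791 + 2225·k. Then 2225·k ≡ 8773 − 791 ≡ 7982 (mod 26974).
Need 2225⁻¹ mod 26974. Extended Euclid on (26974, 2225):
26974 = 12×2225 + 274
2225 = 8×274 + 33
274 = 8×33 + 10
33 = 3×10 + 3
10 = 3×3 + 1
3 = 3×1 + 0
Back-substitute:
1 = 10 − 3·3
1 = −3·33 + 10·10
1 = 10·274 − 83·33
1 = −83·2225 + 674·274
1 = 674·26974 − 8171·2225
2225⁻¹ ≡ 18803 (mod 26974), so k ≡ 18803·7982 ≡ 2210 (mod 26974).
x = 791 + 2225·2210 = 4918041.

4918041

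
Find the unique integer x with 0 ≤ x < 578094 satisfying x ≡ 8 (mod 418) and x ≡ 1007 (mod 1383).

Write x = 8 + 418·k. Then 418·k ≡ 1007 − 8 ≡ 999 (mod 1383).
Need 418⁻¹ mod 1383. Extended Euclid on (1383, 418):
1383 = 3*418 + 129
418 = 3*129 + 31
129 = 4*31 + 5
31 = 6*5 + 1
5 = 5*1 + 0
Back-substitute:
1 = 31 − 6·5
1 = −6·129 + 25·31
1 = 25·418 − 81·129
1 = −81·1383 + 268·418
418⁻¹ ≡ 268 (mod 1383), so k ≡ 268·999 ≡ 813 (mod 1383).
x = 8 + 418·813 = 339842.

339842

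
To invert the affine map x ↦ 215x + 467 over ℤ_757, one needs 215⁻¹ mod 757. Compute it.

588

gcd(757, 215) by repeated division:
757 = 3×215 + 112
215 = 1×112 + 103
112 = 1×103 + 9
103 = 11×9 + 4
9 = 2×4 + 1
4 = 4×1 + 0
The gcd is 1. Working backward:
1 = 9 − 2·4
1 = −2·103 + 23·9
1 = 23·112 − 25·103
1 = −25·215 + 48·112
1 = 48·757 − 169·215
So 215·(-169) ≡ 1 (mod 757), and -169 ≡ 588 (mod 757).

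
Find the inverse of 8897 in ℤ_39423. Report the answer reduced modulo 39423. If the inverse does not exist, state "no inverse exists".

Apply the Euclidean algorithm to 39423 and 8897:
39423 = 4×8897 + 3835
8897 = 2×3835 + 1227
3835 = 3×1227 + 154
1227 = 7×154 + 149
154 = 1×149 + 5
149 = 29×5 + 4
5 = 1×4 + 1
4 = 4×1 + 0
Since gcd(8897, 39423) = 1, back-substitute to write 1 as a combination:
1 = 5 − 4
1 = −149 + 30·5
1 = 30·154 − 31·149
1 = −31·1227 + 247·154
1 = 247·3835 − 772·1227
1 = −772·8897 + 1791·3835
1 = 1791·39423 − 7936·8897
So 8897·(-7936) ≡ 1 (mod 39423), and -7936 ≡ 31487 (mod 39423).

31487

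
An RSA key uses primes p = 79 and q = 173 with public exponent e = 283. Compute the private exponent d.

11899

φ(n) = (p−1)(q−1) = 78·172 = 13416.
Need d with 283·d ≡ 1 (mod 13416). Apply the extended Euclidean algorithm:
13416 = 47·283 + 115
283 = 2·115 + 53
115 = 2·53 + 9
53 = 5·9 + 8
9 = 1·8 + 1
8 = 8·1 + 0
Back-substitute:
1 = 9 − 8
1 = −53 + 6·9
1 = 6·115 − 13·53
1 = −13·283 + 32·115
1 = 32·13416 − 1517·283
So 283·(-1517) ≡ 1 (mod 13416), hence d ≡ -1517 ≡ 11899 (mod 13416).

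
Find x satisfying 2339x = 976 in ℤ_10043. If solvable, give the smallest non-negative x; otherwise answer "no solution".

4453

First find gcd(2339, 10043):
10043 = 4×2339 + 687
2339 = 3×687 + 278
687 = 2×278 + 131
278 = 2×131 + 16
131 = 8×16 + 3
16 = 5×3 + 1
3 = 3×1 + 0
gcd = 1, so a unique solution mod 10043 exists.
Back-substitute for the Bézout coefficients:
1 = 16 − 5·3
1 = −5·131 + 41·16
1 = 41·278 − 87·131
1 = −87·687 + 215·278
1 = 215·2339 − 732·687
1 = −732·10043 + 3143·2339
So 2339·(3143) ≡ 1 (mod 10043), giving 2339⁻¹ ≡ 3143.
x ≡ 2339⁻¹·976 ≡ 3143·976 ≡ 4453 (mod 10043).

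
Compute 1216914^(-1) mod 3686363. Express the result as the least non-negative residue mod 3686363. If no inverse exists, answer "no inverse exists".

139192

Run Euclid on (3686363, 1216914):
3686363 = 3·1216914 + 35621
1216914 = 34·35621 + 5800
35621 = 6·5800 + 821
5800 = 7·821 + 53
821 = 15·53 + 26
53 = 2·26 + 1
26 = 26·1 + 0
The gcd is 1. Working backward:
1 = 53 − 2·26
1 = −2·821 + 31·53
1 = 31·5800 − 219·821
1 = −219·35621 + 1345·5800
1 = 1345·1216914 − 45949·35621
1 = −45949·3686363 + 139192·1216914
So 1216914·139192 ≡ 1 (mod 3686363).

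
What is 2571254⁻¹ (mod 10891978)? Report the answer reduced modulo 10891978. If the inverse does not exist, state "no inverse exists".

no inverse exists

Euclidean algorithm on 10891978, 2571254:
10891978 = 4×2571254 + 606962
2571254 = 4×606962 + 143406
606962 = 4×143406 + 33338
143406 = 4×33338 + 10054
33338 = 3×10054 + 3176
10054 = 3×3176 + 526
3176 = 6×526 + 20
526 = 26×20 + 6
20 = 3×6 + 2
6 = 3×2 + 0
Since gcd = 2 > 1, 2571254 is not a unit mod 10891978.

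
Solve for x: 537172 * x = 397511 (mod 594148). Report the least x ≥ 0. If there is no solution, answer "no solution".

gcd(537172, 594148):
594148 = 1*537172 + 56976
537172 = 9*56976 + 24388
56976 = 2*24388 + 8200
24388 = 2*8200 + 7988
8200 = 1*7988 + 212
7988 = 37*212 + 144
212 = 1*144 + 68
144 = 2*68 + 8
68 = 8*8 + 4
8 = 2*4 + 0
gcd = 4, but 4 ∤ 397511, so the congruence has no solution.

no solution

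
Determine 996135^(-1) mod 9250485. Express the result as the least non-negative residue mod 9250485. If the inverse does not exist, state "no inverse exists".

no inverse exists

Compute gcd(996135, 9250485):
9250485 = 9×996135 + 285270
996135 = 3×285270 + 140325
285270 = 2×140325 + 4620
140325 = 30×4620 + 1725
4620 = 2×1725 + 1170
1725 = 1×1170 + 555
1170 = 2×555 + 60
555 = 9×60 + 15
60 = 4×15 + 0
The gcd is 15, not 1, hence no inverse exists.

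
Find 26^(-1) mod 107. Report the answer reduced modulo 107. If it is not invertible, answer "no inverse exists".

gcd(107, 26) by repeated division:
107 = 4×26 + 3
26 = 8×3 + 2
3 = 1×2 + 1
2 = 2×1 + 0
gcd = 1, so the inverse exists. Back-substitute:
1 = 3 − 2
1 = −26 + 9·3
1 = 9·107 − 37·26
Thus 26·(-37) ≡ 1 (mod 107); reducing, -37 mod 107 = 70.

70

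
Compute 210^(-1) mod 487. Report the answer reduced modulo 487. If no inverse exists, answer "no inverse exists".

109

gcd(487, 210) by repeated division:
487 = 2×210 + 67
210 = 3×67 + 9
67 = 7×9 + 4
9 = 2×4 + 1
4 = 4×1 + 0
gcd = 1, so the inverse exists. Back-substitute:
1 = 9 − 2·4
1 = −2·67 + 15·9
1 = 15·210 − 47·67
1 = −47·487 + 109·210
So 210·109 ≡ 1 (mod 487).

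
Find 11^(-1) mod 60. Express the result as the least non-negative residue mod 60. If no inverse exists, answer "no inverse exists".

11

Extended Euclidean algorithm:
60 = 5*11 + 5
11 = 2*5 + 1
5 = 5*1 + 0
The gcd is 1. Working backward:
1 = 11 − 2·5
1 = −2·60 + 11·11
So 11·11 ≡ 1 (mod 60).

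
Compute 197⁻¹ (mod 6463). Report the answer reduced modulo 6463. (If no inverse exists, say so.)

Extended Euclidean algorithm:
6463 = 32×197 + 159
197 = 1×159 + 38
159 = 4×38 + 7
38 = 5×7 + 3
7 = 2×3 + 1
3 = 3×1 + 0
The gcd is 1. Working backward:
1 = 7 − 2·3
1 = −2·38 + 11·7
1 = 11·159 − 46·38
1 = −46·197 + 57·159
1 = 57·6463 − 1870·197
So 197·(-1870) ≡ 1 (mod 6463), and -1870 ≡ 4593 (mod 6463).

4593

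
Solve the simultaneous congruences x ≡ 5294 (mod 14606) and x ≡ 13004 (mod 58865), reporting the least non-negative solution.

Write x = 5294 + 14606·k. Then 14606·k ≡ 13004 − 5294 ≡ 7710 (mod 58865).
Need 14606⁻¹ mod 58865. Extended Euclid on (58865, 14606):
58865 = 4·14606 + 441
14606 = 33·441 + 53
441 = 8·53 + 17
53 = 3·17 + 2
17 = 8·2 + 1
2 = 2·1 + 0
Back-substitute:
1 = 17 − 8·2
1 = −8·53 + 25·17
1 = 25·441 − 208·53
1 = −208·14606 + 6889·441
1 = 6889·58865 − 27764·14606
14606⁻¹ ≡ 31101 (mod 58865), so k ≡ 31101·7710 ≡ 31565 (mod 58865).
x = 5294 + 14606·31565 = 461043684.

461043684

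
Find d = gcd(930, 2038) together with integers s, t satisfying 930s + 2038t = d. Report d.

2

Euclidean algorithm:
2038 = 2*930 + 178
930 = 5*178 + 40
178 = 4*40 + 18
40 = 2*18 + 4
18 = 4*4 + 2
4 = 2*2 + 0
gcd(930, 2038) = 2.
Back-substituting:
2 = 18 − 4·4
2 = −4·40 + 9·18
2 = 9·178 − 40·40
2 = −40·930 + 209·178
2 = 209·2038 − 458·930
So 2 = (209)·2038 + (-458)·930.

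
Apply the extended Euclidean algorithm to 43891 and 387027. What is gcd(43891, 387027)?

1

Repeated division:
387027 = 8·43891 + 35899
43891 = 1·35899 + 7992
35899 = 4·7992 + 3931
7992 = 2·3931 + 130
3931 = 30·130 + 31
130 = 4·31 + 6
31 = 5·6 + 1
6 = 6·1 + 0
gcd(43891, 387027) = 1.
Working backward:
1 = 31 − 5·6
1 = −5·130 + 21·31
1 = 21·3931 − 635·130
1 = −635·7992 + 1291·3931
1 = 1291·35899 − 5799·7992
1 = −5799·43891 + 7090·35899
1 = 7090·387027 − 62519·43891
So 1 = (7090)·387027 + (-62519)·43891.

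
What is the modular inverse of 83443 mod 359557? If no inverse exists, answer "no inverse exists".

79790

Apply the Euclidean algorithm to 359557 and 83443:
359557 = 4×83443 + 25785
83443 = 3×25785 + 6088
25785 = 4×6088 + 1433
6088 = 4×1433 + 356
1433 = 4×356 + 9
356 = 39×9 + 5
9 = 1×5 + 4
5 = 1×4 + 1
4 = 4×1 + 0
The gcd is 1. Working backward:
1 = 5 − 4
1 = −9 + 2·5
1 = 2·356 − 79·9
1 = −79·1433 + 318·356
1 = 318·6088 − 1351·1433
1 = −1351·25785 + 5722·6088
1 = 5722·83443 − 18517·25785
1 = −18517·359557 + 79790·83443
So 83443·79790 ≡ 1 (mod 359557).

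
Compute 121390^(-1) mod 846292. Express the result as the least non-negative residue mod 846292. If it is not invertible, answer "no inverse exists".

Compute gcd(121390, 846292):
846292 = 6*121390 + 117952
121390 = 1*117952 + 3438
117952 = 34*3438 + 1060
3438 = 3*1060 + 258
1060 = 4*258 + 28
258 = 9*28 + 6
28 = 4*6 + 4
6 = 1*4 + 2
4 = 2*2 + 0
The gcd is 2, not 1, hence no inverse exists.

no inverse exists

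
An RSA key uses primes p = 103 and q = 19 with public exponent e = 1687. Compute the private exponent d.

727

φ(n) = (p−1)(q−1) = 102·18 = 1836.
Need d with 1687·d ≡ 1 (mod 1836). Apply the extended Euclidean algorithm:
1836 = 1×1687 + 149
1687 = 11×149 + 48
149 = 3×48 + 5
48 = 9×5 + 3
5 = 1×3 + 2
3 = 1×2 + 1
2 = 2×1 + 0
Back-substitute:
1 = 3 − 2
1 = −5 + 2·3
1 = 2·48 − 19·5
1 = −19·149 + 59·48
1 = 59·1687 − 668·149
1 = −668·1836 + 727·1687
So 1687·727 ≡ 1 (mod 1836), hence d = 727.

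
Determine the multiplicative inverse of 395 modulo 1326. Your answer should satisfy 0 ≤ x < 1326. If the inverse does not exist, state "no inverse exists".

47

Extended Euclidean algorithm:
1326 = 3·395 + 141
395 = 2·141 + 113
141 = 1·113 + 28
113 = 4·28 + 1
28 = 28·1 + 0
Since gcd(395, 1326) = 1, back-substitute to write 1 as a combination:
1 = 113 − 4·28
1 = −4·141 + 5·113
1 = 5·395 − 14·141
1 = −14·1326 + 47·395
So 395·47 ≡ 1 (mod 1326).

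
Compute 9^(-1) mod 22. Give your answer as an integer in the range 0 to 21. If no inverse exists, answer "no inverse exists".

gcd(22, 9) by repeated division:
22 = 2·9 + 4
9 = 2·4 + 1
4 = 4·1 + 0
Since gcd(9, 22) = 1, back-substitute to write 1 as a combination:
1 = 9 − 2·4
1 = −2·22 + 5·9
So 9·5 ≡ 1 (mod 22).

5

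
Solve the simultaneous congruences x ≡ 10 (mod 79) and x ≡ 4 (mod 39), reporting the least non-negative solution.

Write x = 10 + 79·k. Then 79·k ≡ 4 − 10 ≡ 33 (mod 39).
Need 79⁻¹ mod 39. Extended Euclid on (39, 1):
39 = 39×1 + 0
79⁻¹ ≡ 1 (mod 39), so k ≡ 1·33 ≡ 33 (mod 39).
x = 10 + 79·33 = 2617.

2617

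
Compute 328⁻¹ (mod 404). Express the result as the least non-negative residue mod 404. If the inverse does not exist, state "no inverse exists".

Euclidean algorithm on 404, 328:
404 = 1*328 + 76
328 = 4*76 + 24
76 = 3*24 + 4
24 = 6*4 + 0
gcd(328, 404) = 4 ≠ 1, so 328 has no multiplicative inverse modulo 404.

no inverse exists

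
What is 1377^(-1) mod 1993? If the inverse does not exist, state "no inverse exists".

Extended Euclidean algorithm:
1993 = 1·1377 + 616
1377 = 2·616 + 145
616 = 4·145 + 36
145 = 4·36 + 1
36 = 36·1 + 0
Since gcd(1377, 1993) = 1, back-substitute to write 1 as a combination:
1 = 145 − 4·36
1 = −4·616 + 17·145
1 = 17·1377 − 38·616
1 = −38·1993 + 55·1377
So 1377·55 ≡ 1 (mod 1993).

55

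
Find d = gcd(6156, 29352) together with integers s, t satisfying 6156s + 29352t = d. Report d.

12

Repeated division:
29352 = 4×6156 + 4728
6156 = 1×4728 + 1428
4728 = 3×1428 + 444
1428 = 3×444 + 96
444 = 4×96 + 60
96 = 1×60 + 36
60 = 1×36 + 24
36 = 1×24 + 12
24 = 2×12 + 0
gcd(6156, 29352) = 12.
Back-substituting:
12 = 36 − 24
12 = −60 + 2·36
12 = 2·96 − 3·60
12 = −3·444 + 14·96
12 = 14·1428 − 45·444
12 = −45·4728 + 149·1428
12 = 149·6156 − 194·4728
12 = −194·29352 + 925·6156
So 12 = (-194)·29352 + (925)·6156.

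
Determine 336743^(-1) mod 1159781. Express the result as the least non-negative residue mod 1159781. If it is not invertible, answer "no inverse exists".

Extended Euclidean algorithm:
1159781 = 3·336743 + 149552
336743 = 2·149552 + 37639
149552 = 3·37639 + 36635
37639 = 1·36635 + 1004
36635 = 36·1004 + 491
1004 = 2·491 + 22
491 = 22·22 + 7
22 = 3·7 + 1
7 = 7·1 + 0
The gcd is 1. Working backward:
1 = 22 − 3·7
1 = −3·491 + 67·22
1 = 67·1004 − 137·491
1 = −137·36635 + 4999·1004
1 = 4999·37639 − 5136·36635
1 = −5136·149552 + 20407·37639
1 = 20407·336743 − 45950·149552
1 = −45950·1159781 + 158257·336743
So 336743·158257 ≡ 1 (mod 1159781).

158257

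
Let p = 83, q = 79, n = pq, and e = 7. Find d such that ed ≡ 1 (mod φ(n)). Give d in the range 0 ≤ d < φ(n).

3655

φ(n) = (p−1)(q−1) = 82·78 = 6396.
Need d with 7·d ≡ 1 (mod 6396). Apply the extended Euclidean algorithm:
6396 = 913×7 + 5
7 = 1×5 + 2
5 = 2×2 + 1
2 = 2×1 + 0
Back-substitute:
1 = 5 − 2·2
1 = −2·7 + 3·5
1 = 3·6396 − 2741·7
So 7·(-2741) ≡ 1 (mod 6396), hence d ≡ -2741 ≡ 3655 (mod 6396).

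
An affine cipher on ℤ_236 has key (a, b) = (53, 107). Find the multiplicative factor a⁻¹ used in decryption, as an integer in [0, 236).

49

Extended Euclidean algorithm:
236 = 4·53 + 24
53 = 2·24 + 5
24 = 4·5 + 4
5 = 1·4 + 1
4 = 4·1 + 0
gcd = 1, so the inverse exists. Back-substitute:
1 = 5 − 4
1 = −24 + 5·5
1 = 5·53 − 11·24
1 = −11·236 + 49·53
So 53·49 ≡ 1 (mod 236).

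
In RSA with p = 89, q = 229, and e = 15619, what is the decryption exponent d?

φ(n) = (p−1)(q−1) = 88·228 = 20064.
Need d with 15619·d ≡ 1 (mod 20064). Apply the extended Euclidean algorithm:
20064 = 1×15619 + 4445
15619 = 3×4445 + 2284
4445 = 1×2284 + 2161
2284 = 1×2161 + 123
2161 = 17×123 + 70
123 = 1×70 + 53
70 = 1×53 + 17
53 = 3×17 + 2
17 = 8×2 + 1
2 = 2×1 + 0
Back-substitute:
1 = 17 − 8·2
1 = −8·53 + 25·17
1 = 25·70 − 33·53
1 = −33·123 + 58·70
1 = 58·2161 − 1019·123
1 = −1019·2284 + 1077·2161
1 = 1077·4445 − 2096·2284
1 = −2096·15619 + 7365·4445
1 = 7365·20064 − 9461·15619
So 15619·(-9461) ≡ 1 (mod 20064), hence d ≡ -9461 ≡ 10603 (mod 20064).

10603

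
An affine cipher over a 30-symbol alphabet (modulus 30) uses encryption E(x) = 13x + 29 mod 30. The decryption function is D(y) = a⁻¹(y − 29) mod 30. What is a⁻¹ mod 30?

Run Euclid on (30, 13):
30 = 2·13 + 4
13 = 3·4 + 1
4 = 4·1 + 0
Since gcd(13, 30) = 1, back-substitute to write 1 as a combination:
1 = 13 − 3·4
1 = −3·30 + 7·13
So 13·7 ≡ 1 (mod 30).

7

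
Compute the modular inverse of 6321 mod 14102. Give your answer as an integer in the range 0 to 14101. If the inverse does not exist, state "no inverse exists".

gcd(14102, 6321) by repeated division:
14102 = 2*6321 + 1460
6321 = 4*1460 + 481
1460 = 3*481 + 17
481 = 28*17 + 5
17 = 3*5 + 2
5 = 2*2 + 1
2 = 2*1 + 0
The gcd is 1. Working backward:
1 = 5 − 2·2
1 = −2·17 + 7·5
1 = 7·481 − 198·17
1 = −198·1460 + 601·481
1 = 601·6321 − 2602·1460
1 = −2602·14102 + 5805·6321
So 6321·5805 ≡ 1 (mod 14102).

5805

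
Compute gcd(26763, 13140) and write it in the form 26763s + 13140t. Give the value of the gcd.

Apply Euclid's algorithm to 26763 and 13140:
26763 = 2*13140 + 483
13140 = 27*483 + 99
483 = 4*99 + 87
99 = 1*87 + 12
87 = 7*12 + 3
12 = 4*3 + 0
gcd(26763, 13140) = 3.
Back-substituting:
3 = 87 − 7·12
3 = −7·99 + 8·87
3 = 8·483 − 39·99
3 = −39·13140 + 1061·483
3 = 1061·26763 − 2161·13140
So 3 = (1061)·26763 + (-2161)·13140.

3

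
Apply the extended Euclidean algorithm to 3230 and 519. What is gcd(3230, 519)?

1

Apply Euclid's algorithm to 3230 and 519:
3230 = 6·519 + 116
519 = 4·116 + 55
116 = 2·55 + 6
55 = 9·6 + 1
6 = 6·1 + 0
gcd(3230, 519) = 1.
Working backward:
1 = 55 − 9·6
1 = −9·116 + 19·55
1 = 19·519 − 85·116
1 = −85·3230 + 529·519
So 1 = (-85)·3230 + (529)·519.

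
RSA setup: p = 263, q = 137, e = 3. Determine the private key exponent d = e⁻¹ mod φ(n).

23755

φ(n) = (p−1)(q−1) = 262·136 = 35632.
Need d with 3·d ≡ 1 (mod 35632). Apply the extended Euclidean algorithm:
35632 = 11877×3 + 1
3 = 3×1 + 0
Back-substitute:
1 = 35632 − 11877·3
So 3·(-11877) ≡ 1 (mod 35632), hence d ≡ -11877 ≡ 23755 (mod 35632).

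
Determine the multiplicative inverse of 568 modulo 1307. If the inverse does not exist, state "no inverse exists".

214

Run Euclid on (1307, 568):
1307 = 2*568 + 171
568 = 3*171 + 55
171 = 3*55 + 6
55 = 9*6 + 1
6 = 6*1 + 0
gcd = 1, so the inverse exists. Back-substitute:
1 = 55 − 9·6
1 = −9·171 + 28·55
1 = 28·568 − 93·171
1 = −93·1307 + 214·568
So 568·214 ≡ 1 (mod 1307).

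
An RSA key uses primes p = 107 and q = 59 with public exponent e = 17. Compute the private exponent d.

1085

φ(n) = (p−1)(q−1) = 106·58 = 6148.
Need d with 17·d ≡ 1 (mod 6148). Apply the extended Euclidean algorithm:
6148 = 361×17 + 11
17 = 1×11 + 6
11 = 1×6 + 5
6 = 1×5 + 1
5 = 5×1 + 0
Back-substitute:
1 = 6 − 5
1 = −11 + 2·6
1 = 2·17 − 3·11
1 = −3·6148 + 1085·17
So 17·1085 ≡ 1 (mod 6148), hence d = 1085.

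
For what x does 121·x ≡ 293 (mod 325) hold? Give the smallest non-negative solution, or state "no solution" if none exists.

83

First find gcd(121, 325):
325 = 2*121 + 83
121 = 1*83 + 38
83 = 2*38 + 7
38 = 5*7 + 3
7 = 2*3 + 1
3 = 3*1 + 0
gcd = 1, so a unique solution mod 325 exists.
Back-substitute for the Bézout coefficients:
1 = 7 − 2·3
1 = −2·38 + 11·7
1 = 11·83 − 24·38
1 = −24·121 + 35·83
1 = 35·325 − 94·121
So 121·(-94) ≡ 1 (mod 325), giving 121⁻¹ ≡ 231.
x ≡ 121⁻¹·293 ≡ 231·293 ≡ 83 (mod 325).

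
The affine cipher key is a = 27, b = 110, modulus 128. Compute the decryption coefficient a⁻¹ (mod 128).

19

Apply the Euclidean algorithm to 128 and 27:
128 = 4*27 + 20
27 = 1*20 + 7
20 = 2*7 + 6
7 = 1*6 + 1
6 = 6*1 + 0
The gcd is 1. Working backward:
1 = 7 − 6
1 = −20 + 3·7
1 = 3·27 − 4·20
1 = −4·128 + 19·27
So 27·19 ≡ 1 (mod 128).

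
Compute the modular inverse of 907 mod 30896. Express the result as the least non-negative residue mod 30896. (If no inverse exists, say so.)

5859

Extended Euclidean algorithm:
30896 = 34*907 + 58
907 = 15*58 + 37
58 = 1*37 + 21
37 = 1*21 + 16
21 = 1*16 + 5
16 = 3*5 + 1
5 = 5*1 + 0
Since gcd(907, 30896) = 1, back-substitute to write 1 as a combination:
1 = 16 − 3·5
1 = −3·21 + 4·16
1 = 4·37 − 7·21
1 = −7·58 + 11·37
1 = 11·907 − 172·58
1 = −172·30896 + 5859·907
So 907·5859 ≡ 1 (mod 30896).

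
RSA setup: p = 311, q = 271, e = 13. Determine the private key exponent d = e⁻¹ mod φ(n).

12877

φ(n) = (p−1)(q−1) = 310·270 = 83700.
Need d with 13·d ≡ 1 (mod 83700). Apply the extended Euclidean algorithm:
83700 = 6438·13 + 6
13 = 2·6 + 1
6 = 6·1 + 0
Back-substitute:
1 = 13 − 2·6
1 = −2·83700 + 12877·13
So 13·12877 ≡ 1 (mod 83700), hence d = 12877.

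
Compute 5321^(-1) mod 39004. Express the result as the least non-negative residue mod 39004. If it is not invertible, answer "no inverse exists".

Run Euclid on (39004, 5321):
39004 = 7·5321 + 1757
5321 = 3·1757 + 50
1757 = 35·50 + 7
50 = 7·7 + 1
7 = 7·1 + 0
gcd = 1, so the inverse exists. Back-substitute:
1 = 50 − 7·7
1 = −7·1757 + 246·50
1 = 246·5321 − 745·1757
1 = −745·39004 + 5461·5321
So 5321·5461 ≡ 1 (mod 39004).

5461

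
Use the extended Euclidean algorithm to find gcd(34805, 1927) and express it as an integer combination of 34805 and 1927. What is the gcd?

Repeated division:
34805 = 18·1927 + 119
1927 = 16·119 + 23
119 = 5·23 + 4
23 = 5·4 + 3
4 = 1·3 + 1
3 = 3·1 + 0
gcd(34805, 1927) = 1.
Working backward:
1 = 4 − 3
1 = −23 + 6·4
1 = 6·119 − 31·23
1 = −31·1927 + 502·119
1 = 502·34805 − 9067·1927
So 1 = (502)·34805 + (-9067)·1927.

1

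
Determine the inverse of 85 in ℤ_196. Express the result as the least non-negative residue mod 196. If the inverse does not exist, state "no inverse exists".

113

Extended Euclidean algorithm:
196 = 2×85 + 26
85 = 3×26 + 7
26 = 3×7 + 5
7 = 1×5 + 2
5 = 2×2 + 1
2 = 2×1 + 0
gcd = 1, so the inverse exists. Back-substitute:
1 = 5 − 2·2
1 = −2·7 + 3·5
1 = 3·26 − 11·7
1 = −11·85 + 36·26
1 = 36·196 − 83·85
Hence 85⁻¹ ≡ -83 ≡ 113 (mod 196).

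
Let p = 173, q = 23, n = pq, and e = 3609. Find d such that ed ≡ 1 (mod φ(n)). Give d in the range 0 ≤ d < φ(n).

φ(n) = (p−1)(q−1) = 172·22 = 3784.
Need d with 3609·d ≡ 1 (mod 3784). Apply the extended Euclidean algorithm:
3784 = 1×3609 + 175
3609 = 20×175 + 109
175 = 1×109 + 66
109 = 1×66 + 43
66 = 1×43 + 23
43 = 1×23 + 20
23 = 1×20 + 3
20 = 6×3 + 2
3 = 1×2 + 1
2 = 2×1 + 0
Back-substitute:
1 = 3 − 2
1 = −20 + 7·3
1 = 7·23 − 8·20
1 = −8·43 + 15·23
1 = 15·66 − 23·43
1 = −23·109 + 38·66
1 = 38·175 − 61·109
1 = −61·3609 + 1258·175
1 = 1258·3784 − 1319·3609
So 3609·(-1319) ≡ 1 (mod 3784), hence d ≡ -1319 ≡ 2465 (mod 3784).

2465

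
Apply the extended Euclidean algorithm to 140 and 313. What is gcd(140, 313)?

Repeated division:
313 = 2×140 + 33
140 = 4×33 + 8
33 = 4×8 + 1
8 = 8×1 + 0
gcd(140, 313) = 1.
Working backward:
1 = 33 − 4·8
1 = −4·140 + 17·33
1 = 17·313 − 38·140
So 1 = (17)·313 + (-38)·140.

1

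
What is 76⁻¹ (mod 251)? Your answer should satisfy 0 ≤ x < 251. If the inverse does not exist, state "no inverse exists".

Run Euclid on (251, 76):
251 = 3×76 + 23
76 = 3×23 + 7
23 = 3×7 + 2
7 = 3×2 + 1
2 = 2×1 + 0
The gcd is 1. Working backward:
1 = 7 − 3·2
1 = −3·23 + 10·7
1 = 10·76 − 33·23
1 = −33·251 + 109·76
So 76·109 ≡ 1 (mod 251).

109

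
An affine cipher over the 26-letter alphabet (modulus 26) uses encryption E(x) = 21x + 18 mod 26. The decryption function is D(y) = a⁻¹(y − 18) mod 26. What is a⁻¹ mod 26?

5

Run Euclid on (26, 21):
26 = 1*21 + 5
21 = 4*5 + 1
5 = 5*1 + 0
The gcd is 1. Working backward:
1 = 21 − 4·5
1 = −4·26 + 5·21
So 21·5 ≡ 1 (mod 26).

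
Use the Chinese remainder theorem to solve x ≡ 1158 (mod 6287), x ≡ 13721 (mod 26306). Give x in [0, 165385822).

130123197

Write x = 1158 + 6287·k. Then 6287·k ≡ 13721 − 1158 ≡ 12563 (mod 26306).
Need 6287⁻¹ mod 26306. Extended Euclid on (26306, 6287):
26306 = 4·6287 + 1158
6287 = 5·1158 + 497
1158 = 2·497 + 164
497 = 3·164 + 5
164 = 32·5 + 4
5 = 1·4 + 1
4 = 4·1 + 0
Back-substitute:
1 = 5 − 4
1 = −164 + 33·5
1 = 33·497 − 100·164
1 = −100·1158 + 233·497
1 = 233·6287 − 1265·1158
1 = −1265·26306 + 5293·6287
6287⁻¹ ≡ 5293 (mod 26306), so k ≡ 5293·12563 ≡ 20697 (mod 26306).
x = 1158 + 6287·20697 = 130123197.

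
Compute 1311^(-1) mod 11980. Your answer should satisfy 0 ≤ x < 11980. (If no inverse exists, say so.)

Extended Euclidean algorithm:
11980 = 9·1311 + 181
1311 = 7·181 + 44
181 = 4·44 + 5
44 = 8·5 + 4
5 = 1·4 + 1
4 = 4·1 + 0
Since gcd(1311, 11980) = 1, back-substitute to write 1 as a combination:
1 = 5 − 4
1 = −44 + 9·5
1 = 9·181 − 37·44
1 = −37·1311 + 268·181
1 = 268·11980 − 2449·1311
Hence 1311⁻¹ ≡ -2449 ≡ 9531 (mod 11980).

9531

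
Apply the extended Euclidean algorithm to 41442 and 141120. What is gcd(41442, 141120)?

6

Apply Euclid's algorithm to 141120 and 41442:
141120 = 3·41442 + 16794
41442 = 2·16794 + 7854
16794 = 2·7854 + 1086
7854 = 7·1086 + 252
1086 = 4·252 + 78
252 = 3·78 + 18
78 = 4·18 + 6
18 = 3·6 + 0
gcd(41442, 141120) = 6.
Express as a combination:
6 = 78 − 4·18
6 = −4·252 + 13·78
6 = 13·1086 − 56·252
6 = −56·7854 + 405·1086
6 = 405·16794 − 866·7854
6 = −866·41442 + 2137·16794
6 = 2137·141120 − 7277·41442
So 6 = (2137)·141120 + (-7277)·41442.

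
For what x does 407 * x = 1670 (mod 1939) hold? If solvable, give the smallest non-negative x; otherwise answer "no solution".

1824

First find gcd(407, 1939):
1939 = 4×407 + 311
407 = 1×311 + 96
311 = 3×96 + 23
96 = 4×23 + 4
23 = 5×4 + 3
4 = 1×3 + 1
3 = 3×1 + 0
gcd = 1, so a unique solution mod 1939 exists.
Back-substitute for the Bézout coefficients:
1 = 4 − 3
1 = −23 + 6·4
1 = 6·96 − 25·23
1 = −25·311 + 81·96
1 = 81·407 − 106·311
1 = −106·1939 + 505·407
So 407·(505) ≡ 1 (mod 1939), giving 407⁻¹ ≡ 505.
x ≡ 407⁻¹·1670 ≡ 505·1670 ≡ 1824 (mod 1939).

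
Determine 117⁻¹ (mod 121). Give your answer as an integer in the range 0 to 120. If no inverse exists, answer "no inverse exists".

Apply the Euclidean algorithm to 121 and 117:
121 = 1×117 + 4
117 = 29×4 + 1
4 = 4×1 + 0
The gcd is 1. Working backward:
1 = 117 − 29·4
1 = −29·121 + 30·117
So 117·30 ≡ 1 (mod 121).

30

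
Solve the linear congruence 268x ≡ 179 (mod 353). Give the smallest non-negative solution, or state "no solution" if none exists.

First find gcd(268, 353):
353 = 1×268 + 85
268 = 3×85 + 13
85 = 6×13 + 7
13 = 1×7 + 6
7 = 1×6 + 1
6 = 6×1 + 0
gcd = 1, so a unique solution mod 353 exists.
Back-substitute for the Bézout coefficients:
1 = 7 − 6
1 = −13 + 2·7
1 = 2·85 − 13·13
1 = −13·268 + 41·85
1 = 41·353 − 54·268
So 268·(-54) ≡ 1 (mod 353), giving 268⁻¹ ≡ 299.
x ≡ 268⁻¹·179 ≡ 299·179 ≡ 218 (mod 353).

218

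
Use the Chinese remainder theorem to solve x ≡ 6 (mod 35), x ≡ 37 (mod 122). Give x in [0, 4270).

3331

Write x = 6 + 35·k. Then 35·k ≡ 37 − 6 ≡ 31 (mod 122).
Need 35⁻¹ mod 122. Extended Euclid on (122, 35):
122 = 3·35 + 17
35 = 2·17 + 1
17 = 17·1 + 0
Back-substitute:
1 = 35 − 2·17
1 = −2·122 + 7·35
35⁻¹ ≡ 7 (mod 122), so k ≡ 7·31 ≡ 95 (mod 122).
x = 6 + 35·95 = 3331.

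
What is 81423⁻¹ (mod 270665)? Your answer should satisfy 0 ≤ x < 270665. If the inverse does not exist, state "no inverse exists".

gcd(270665, 81423) by repeated division:
270665 = 3*81423 + 26396
81423 = 3*26396 + 2235
26396 = 11*2235 + 1811
2235 = 1*1811 + 424
1811 = 4*424 + 115
424 = 3*115 + 79
115 = 1*79 + 36
79 = 2*36 + 7
36 = 5*7 + 1
7 = 7*1 + 0
gcd = 1, so the inverse exists. Back-substitute:
1 = 36 − 5·7
1 = −5·79 + 11·36
1 = 11·115 − 16·79
1 = −16·424 + 59·115
1 = 59·1811 − 252·424
1 = −252·2235 + 311·1811
1 = 311·26396 − 3673·2235
1 = −3673·81423 + 11330·26396
1 = 11330·270665 − 37663·81423
Hence 81423⁻¹ ≡ -37663 ≡ 233002 (mod 270665).

233002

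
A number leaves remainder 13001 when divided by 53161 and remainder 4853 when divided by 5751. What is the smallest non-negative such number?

22819070

Write x = 13001 + 53161·k. Then 53161·k ≡ 4853 − 13001 ≡ 3354 (mod 5751).
Need 53161⁻¹ mod 5751. Extended Euclid on (5751, 1402):
5751 = 4*1402 + 143
1402 = 9*143 + 115
143 = 1*115 + 28
115 = 4*28 + 3
28 = 9*3 + 1
3 = 3*1 + 0
Back-substitute:
1 = 28 − 9·3
1 = −9·115 + 37·28
1 = 37·143 − 46·115
1 = −46·1402 + 451·143
1 = 451·5751 − 1850·1402
53161⁻¹ ≡ 3901 (mod 5751), so k ≡ 3901·3354 ≡ 429 (mod 5751).
x = 13001 + 53161·429 = 22819070.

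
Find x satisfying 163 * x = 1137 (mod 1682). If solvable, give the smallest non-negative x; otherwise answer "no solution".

1431

First find gcd(163, 1682):
1682 = 10·163 + 52
163 = 3·52 + 7
52 = 7·7 + 3
7 = 2·3 + 1
3 = 3·1 + 0
gcd = 1, so a unique solution mod 1682 exists.
Back-substitute for the Bézout coefficients:
1 = 7 − 2·3
1 = −2·52 + 15·7
1 = 15·163 − 47·52
1 = −47·1682 + 485·163
So 163·(485) ≡ 1 (mod 1682), giving 163⁻¹ ≡ 485.
x ≡ 163⁻¹·1137 ≡ 485·1137 ≡ 1431 (mod 1682).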